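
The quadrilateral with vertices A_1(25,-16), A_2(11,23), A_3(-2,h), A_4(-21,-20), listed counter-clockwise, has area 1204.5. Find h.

23

The doubled signed area Σ (x_i y_{i+1} − x_{i+1} y_i) is linear in h.
With h=0 it equals 1673; the coefficient of h is 32 (from the two edges through A_3).
So 32·h + 1673 = 2·1204.5 = 2409 ⇒ h = 23.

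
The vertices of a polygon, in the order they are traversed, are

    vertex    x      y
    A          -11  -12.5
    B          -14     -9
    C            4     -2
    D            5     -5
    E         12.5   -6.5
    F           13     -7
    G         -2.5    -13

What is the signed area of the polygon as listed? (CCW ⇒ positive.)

Apply the shoelace formula: 2A = Σ (x_i·y_{i+1} − x_{i+1}·y_i), indices taken mod 7.
A→B: (-11)(-9) − (-14)(-12.5) = -76
B→C: (-14)(-2) − (4)(-9) = 64
C→D: (4)(-5) − (5)(-2) = -10
D→E: (5)(-6.5) − (12.5)(-5) = 30
E→F: (12.5)(-7) − (13)(-6.5) = -3
F→G: (13)(-13) − (-2.5)(-7) = -186.5
G→A: (-2.5)(-12.5) − (-11)(-13) = -111.75
Σ = -293.25
Signed area = Σ/2 = -146.625 (negative ⇒ clockwise traversal).

-146.625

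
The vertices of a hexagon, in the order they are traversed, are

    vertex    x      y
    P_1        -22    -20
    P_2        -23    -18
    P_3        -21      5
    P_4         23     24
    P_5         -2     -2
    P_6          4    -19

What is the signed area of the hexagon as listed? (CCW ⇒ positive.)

Σ = (-64) + (-493) + (-619) + (2) + (46) + (-498) = -1626
Signed area = Σ/2 = -813 (negative ⇒ clockwise traversal).

-813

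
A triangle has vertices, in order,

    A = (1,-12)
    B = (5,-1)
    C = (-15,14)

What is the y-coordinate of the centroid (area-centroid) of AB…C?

1/3

Apply the shoelace formula. First the cross-terms c_i = x_i·y_{i+1} − x_{i+1}·y_i:
  59, 55, 166  ⇒  2A = 280, A = 140.
Then Σ (y_i + y_{i+1})·c_i = 280, so ȳ = 280 / (6·140) = 1/3.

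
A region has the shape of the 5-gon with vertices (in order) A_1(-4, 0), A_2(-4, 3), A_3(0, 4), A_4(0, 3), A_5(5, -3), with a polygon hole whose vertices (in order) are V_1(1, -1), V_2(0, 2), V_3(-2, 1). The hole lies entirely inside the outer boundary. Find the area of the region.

24

Outer boundary:
Σ = (-12) + (-16) + (0) + (-15) + (-12) = -55
Area = |Σ|/2 = 27.5.
Hole:
Apply the surveyor's formula: 2A = Σ (x_i·y_{i+1} − x_{i+1}·y_i), indices taken mod 3.
Cross-terms: 2, 4, 1  ⇒  Σ = 7
Area = |Σ|/2 = 3.5.
Net area = 27.5 − 3.5 = 24.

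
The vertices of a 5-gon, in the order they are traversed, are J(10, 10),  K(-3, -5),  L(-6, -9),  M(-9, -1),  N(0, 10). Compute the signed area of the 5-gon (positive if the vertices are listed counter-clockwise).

-144

Σ = (-20) + (-3) + (-75) + (-90) + (-100) = -288
Signed area = Σ/2 = -144 (negative ⇒ clockwise traversal).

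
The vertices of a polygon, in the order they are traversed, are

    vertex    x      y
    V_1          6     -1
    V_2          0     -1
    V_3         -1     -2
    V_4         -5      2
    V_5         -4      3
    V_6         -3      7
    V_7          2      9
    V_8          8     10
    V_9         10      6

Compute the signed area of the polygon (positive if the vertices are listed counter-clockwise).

-118

Σ = (-6) + (-1) + (-12) + (-7) + (-19) + (-41) + (-52) + (-52) + (-46) = -236
Signed area = Σ/2 = -118 (negative ⇒ clockwise traversal).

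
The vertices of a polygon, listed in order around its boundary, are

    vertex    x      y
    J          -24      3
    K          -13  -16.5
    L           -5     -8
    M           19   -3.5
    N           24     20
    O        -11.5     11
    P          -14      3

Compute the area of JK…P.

Cross-terms: 435, 21.5, 169.5, 464, 494, 119.5, 30  ⇒  Σ = 1733.5
Area = |Σ|/2 = 866.75.

866.75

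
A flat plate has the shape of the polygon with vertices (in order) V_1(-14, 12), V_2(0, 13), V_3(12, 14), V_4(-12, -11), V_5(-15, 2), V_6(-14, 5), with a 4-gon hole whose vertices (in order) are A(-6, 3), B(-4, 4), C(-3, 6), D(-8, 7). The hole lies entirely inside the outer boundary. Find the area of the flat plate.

307.5

Outer boundary:
Apply the shoelace (surveyor's) formula: 2A = Σ (x_i·y_{i+1} − x_{i+1}·y_i), indices taken mod 6.
Σ = (-182) + (-156) + (36) + (-189) + (-47) + (-98) = -636
Area = |Σ|/2 = 318.
Hole:
Apply the shoelace (surveyor's) formula: 2A = Σ (x_i·y_{i+1} − x_{i+1}·y_i), indices taken mod 4.
Σ = (-12) + (-12) + (27) + (18) = 21
Area = |Σ|/2 = 10.5.
Net area = 318 − 10.5 = 307.5.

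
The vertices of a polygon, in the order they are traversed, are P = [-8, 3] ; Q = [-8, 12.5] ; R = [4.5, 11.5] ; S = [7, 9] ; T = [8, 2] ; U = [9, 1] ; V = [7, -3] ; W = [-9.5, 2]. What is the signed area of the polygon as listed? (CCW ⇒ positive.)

Σ = (-76) + (-148.25) + (-40) + (-58) + (-10) + (-34) + (-14.5) + (-12.5) = -393.25
Signed area = Σ/2 = -196.625 (negative ⇒ clockwise traversal).

-196.625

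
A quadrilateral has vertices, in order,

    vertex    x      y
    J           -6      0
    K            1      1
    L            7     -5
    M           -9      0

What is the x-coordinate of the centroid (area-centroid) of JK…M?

-8/63

Apply the shoelace (surveyor's) formula. First the cross-terms c_i = x_i·y_{i+1} − x_{i+1}·y_i:
  -6, -12, -45, 0  ⇒  2A = -63, A = -31.5.
Then Σ (x_i + x_{i+1})·c_i = 24, so x̄ = 24 / (6·(-31.5)) = -8/63.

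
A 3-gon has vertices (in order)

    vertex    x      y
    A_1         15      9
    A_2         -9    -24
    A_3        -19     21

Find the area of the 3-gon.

705

Apply the surveyor's formula: 2A = Σ (x_i·y_{i+1} − x_{i+1}·y_i), indices taken mod 3.
Cross-terms: -279, -645, -486  ⇒  Σ = -1410
Area = |Σ|/2 = 705.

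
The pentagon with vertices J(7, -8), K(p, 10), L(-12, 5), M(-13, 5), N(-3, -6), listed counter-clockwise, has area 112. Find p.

Write out the shoelace sum; only the two edges meeting at K involve p:
2·Area = [(7·10 − p·(-8)) + (p·5 − (-12)·10)] + 164
       = 13·p + 354 = 224
⇒ p = -10.

-10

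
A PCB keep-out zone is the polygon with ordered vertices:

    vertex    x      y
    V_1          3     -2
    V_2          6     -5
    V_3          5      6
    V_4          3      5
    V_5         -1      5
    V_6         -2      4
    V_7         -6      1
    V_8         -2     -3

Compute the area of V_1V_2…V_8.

73

Σ = (-3) + (61) + (7) + (20) + (6) + (22) + (20) + (13) = 146
Area = |Σ|/2 = 73.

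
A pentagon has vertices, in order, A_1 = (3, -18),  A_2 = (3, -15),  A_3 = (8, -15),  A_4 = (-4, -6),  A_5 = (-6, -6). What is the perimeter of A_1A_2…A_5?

|A_1A_2| = √((0)² + (3)²) = √9 = 3
|A_2A_3| = √((5)² + (0)²) = √25 = 5
|A_3A_4| = √((-12)² + (9)²) = √225 = 15
|A_4A_5| = √((-2)² + (0)²) = √4 = 2
|A_5A_1| = √((9)² + (-12)²) = √225 = 15
Perimeter = 3 + 5 + 15 + 2 + 15 = 40.

40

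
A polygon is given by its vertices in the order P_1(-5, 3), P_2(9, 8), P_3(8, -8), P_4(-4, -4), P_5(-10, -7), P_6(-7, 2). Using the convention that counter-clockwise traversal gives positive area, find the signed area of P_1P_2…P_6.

-179.5

Apply the surveyor's formula: 2A = Σ (x_i·y_{i+1} − x_{i+1}·y_i), indices taken mod 6.
P_1→P_2: (-5)(8) − (9)(3) = -67
P_2→P_3: (9)(-8) − (8)(8) = -136
P_3→P_4: (8)(-4) − (-4)(-8) = -64
P_4→P_5: (-4)(-7) − (-10)(-4) = -12
P_5→P_6: (-10)(2) − (-7)(-7) = -69
P_6→P_1: (-7)(3) − (-5)(2) = -11
Σ = -359
Signed area = Σ/2 = -179.5 (negative ⇒ clockwise traversal).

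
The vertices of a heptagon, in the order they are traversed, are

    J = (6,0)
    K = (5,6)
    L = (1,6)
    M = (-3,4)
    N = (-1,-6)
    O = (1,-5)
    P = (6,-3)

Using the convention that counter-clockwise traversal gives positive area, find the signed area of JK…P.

80

Apply the surveyor's formula: 2A = Σ (x_i·y_{i+1} − x_{i+1}·y_i), indices taken mod 7.
Cross-terms: 36, 24, 22, 22, 11, 27, 18  ⇒  Σ = 160
Signed area = Σ/2 = 80 (positive ⇒ counter-clockwise traversal).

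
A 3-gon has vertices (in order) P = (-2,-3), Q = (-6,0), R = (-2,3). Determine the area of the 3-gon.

12

Σ = (-18) + (-18) + (12) = -24
Area = |Σ|/2 = 12.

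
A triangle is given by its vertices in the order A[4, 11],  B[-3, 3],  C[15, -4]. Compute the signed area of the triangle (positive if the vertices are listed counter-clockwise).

Apply Gauss's area formula: 2A = Σ (x_i·y_{i+1} − x_{i+1}·y_i), indices taken mod 3.
A→B: (4)(3) − (-3)(11) = 45
B→C: (-3)(-4) − (15)(3) = -33
C→A: (15)(11) − (4)(-4) = 181
Σ = 193
Signed area = Σ/2 = 96.5 (positive ⇒ counter-clockwise traversal).

96.5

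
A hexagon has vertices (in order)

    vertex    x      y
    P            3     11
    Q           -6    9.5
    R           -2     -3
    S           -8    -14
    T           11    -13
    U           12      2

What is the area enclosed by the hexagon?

Apply the surveyor's formula: 2A = Σ (x_i·y_{i+1} − x_{i+1}·y_i), indices taken mod 6.
Cross-terms: 94.5, 37, 4, 258, 178, 126  ⇒  Σ = 697.5
Area = |Σ|/2 = 348.75.

348.75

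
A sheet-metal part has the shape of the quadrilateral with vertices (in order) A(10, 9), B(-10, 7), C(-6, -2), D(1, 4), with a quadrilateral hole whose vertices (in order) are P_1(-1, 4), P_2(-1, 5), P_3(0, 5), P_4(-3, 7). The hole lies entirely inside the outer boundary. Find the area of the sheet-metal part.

Outer boundary:
Σ = (160) + (62) + (-22) + (-31) = 169
Area = |Σ|/2 = 84.5.
Hole:
Apply Gauss's area formula: 2A = Σ (x_i·y_{i+1} − x_{i+1}·y_i), indices taken mod 4.
Σ = (-1) + (-5) + (15) + (-5) = 4
Area = |Σ|/2 = 2.
Net area = 84.5 − 2 = 82.5.

82.5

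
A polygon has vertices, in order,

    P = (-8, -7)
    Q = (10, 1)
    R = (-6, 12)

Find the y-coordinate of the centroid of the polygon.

2

Apply the shoelace (surveyor's) formula. First the cross-terms c_i = x_i·y_{i+1} − x_{i+1}·y_i:
  62, 126, 138  ⇒  2A = 326, A = 163.
Then Σ (y_i + y_{i+1})·c_i = 1956, so ȳ = 1956 / (6·163) = 2.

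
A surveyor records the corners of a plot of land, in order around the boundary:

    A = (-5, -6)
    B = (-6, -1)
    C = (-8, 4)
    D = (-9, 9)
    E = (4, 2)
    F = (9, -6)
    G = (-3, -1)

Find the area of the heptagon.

104.5

Cross-terms: -31, -32, -36, -54, -42, -27, 13  ⇒  Σ = -209
Area = |Σ|/2 = 104.5.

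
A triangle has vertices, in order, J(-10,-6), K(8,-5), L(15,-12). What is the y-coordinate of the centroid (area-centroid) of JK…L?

-23/3

Apply the surveyor's formula. First the cross-terms c_i = x_i·y_{i+1} − x_{i+1}·y_i:
  98, -21, -210  ⇒  2A = -133, A = -66.5.
Then Σ (y_i + y_{i+1})·c_i = 3059, so ȳ = 3059 / (6·(-66.5)) = -23/3.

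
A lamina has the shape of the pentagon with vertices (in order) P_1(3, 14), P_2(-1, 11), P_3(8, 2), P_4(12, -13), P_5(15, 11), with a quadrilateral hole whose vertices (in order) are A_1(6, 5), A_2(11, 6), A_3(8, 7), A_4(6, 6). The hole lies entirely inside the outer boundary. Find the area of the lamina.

Outer boundary:
Σ = (47) + (-90) + (-128) + (327) + (177) = 333
Area = |Σ|/2 = 166.5.
Hole:
Apply the shoelace (surveyor's) formula: 2A = Σ (x_i·y_{i+1} − x_{i+1}·y_i), indices taken mod 4.
Σ = (-19) + (29) + (6) + (-6) = 10
Area = |Σ|/2 = 5.
Net area = 166.5 − 5 = 161.5.

161.5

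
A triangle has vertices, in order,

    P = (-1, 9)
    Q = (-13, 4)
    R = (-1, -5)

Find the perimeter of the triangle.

|PQ| = √((-12)² + (-5)²) = √169 = 13
|QR| = √((12)² + (-9)²) = √225 = 15
|RP| = √((0)² + (14)²) = √196 = 14
Perimeter = 13 + 15 + 14 = 42.

42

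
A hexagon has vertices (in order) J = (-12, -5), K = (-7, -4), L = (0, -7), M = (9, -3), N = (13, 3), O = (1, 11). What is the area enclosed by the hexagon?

229

Apply Gauss's area formula: 2A = Σ (x_i·y_{i+1} − x_{i+1}·y_i), indices taken mod 6.
Σ = (13) + (49) + (63) + (66) + (140) + (127) = 458
Area = |Σ|/2 = 229.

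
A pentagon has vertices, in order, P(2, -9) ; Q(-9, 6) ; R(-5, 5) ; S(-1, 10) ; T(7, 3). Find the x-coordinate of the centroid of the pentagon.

Apply the surveyor's formula. First the cross-terms c_i = x_i·y_{i+1} − x_{i+1}·y_i:
  -69, -15, -45, -73, -69  ⇒  2A = -271, A = -135.5.
Then Σ (x_i + x_{i+1})·c_i = -96, so x̄ = -96 / (6·(-135.5)) = 32/271.

32/271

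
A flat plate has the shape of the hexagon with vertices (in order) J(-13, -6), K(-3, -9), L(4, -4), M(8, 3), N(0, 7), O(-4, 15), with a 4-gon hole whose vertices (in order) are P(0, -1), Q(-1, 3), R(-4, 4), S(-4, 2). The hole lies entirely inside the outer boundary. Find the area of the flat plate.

237.5

Outer boundary:
Apply Gauss's area formula: 2A = Σ (x_i·y_{i+1} − x_{i+1}·y_i), indices taken mod 6.
Σ = (99) + (48) + (44) + (56) + (28) + (219) = 494
Area = |Σ|/2 = 247.
Hole:
Cross-terms: -1, 8, 8, 4  ⇒  Σ = 19
Area = |Σ|/2 = 9.5.
Net area = 247 − 9.5 = 237.5.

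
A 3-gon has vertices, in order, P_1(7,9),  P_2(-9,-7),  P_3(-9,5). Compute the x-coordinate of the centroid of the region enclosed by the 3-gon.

-11/3

Apply the shoelace (surveyor's) formula. First the cross-terms c_i = x_i·y_{i+1} − x_{i+1}·y_i:
  32, -108, -116  ⇒  2A = -192, A = -96.
Then Σ (x_i + x_{i+1})·c_i = 2112, so x̄ = 2112 / (6·(-96)) = -11/3.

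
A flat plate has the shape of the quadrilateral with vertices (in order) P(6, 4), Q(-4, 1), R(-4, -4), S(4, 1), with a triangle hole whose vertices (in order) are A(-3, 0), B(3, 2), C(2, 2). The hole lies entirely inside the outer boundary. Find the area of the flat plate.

Outer boundary:
Apply the shoelace formula: 2A = Σ (x_i·y_{i+1} − x_{i+1}·y_i), indices taken mod 4.
Σ = (22) + (20) + (12) + (10) = 64
Area = |Σ|/2 = 32.
Hole:
Apply the shoelace (surveyor's) formula: 2A = Σ (x_i·y_{i+1} − x_{i+1}·y_i), indices taken mod 3.
Cross-terms: -6, 2, 6  ⇒  Σ = 2
Area = |Σ|/2 = 1.
Net area = 32 − 1 = 31.

31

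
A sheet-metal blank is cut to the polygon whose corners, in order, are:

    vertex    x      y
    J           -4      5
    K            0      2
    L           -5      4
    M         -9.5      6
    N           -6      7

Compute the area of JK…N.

11.25

J→K: (-4)(2) − (0)(5) = -8
K→L: (0)(4) − (-5)(2) = 10
L→M: (-5)(6) − (-9.5)(4) = 8
M→N: (-9.5)(7) − (-6)(6) = -30.5
N→J: (-6)(5) − (-4)(7) = -2
Σ = -22.5
Area = |Σ|/2 = 11.25.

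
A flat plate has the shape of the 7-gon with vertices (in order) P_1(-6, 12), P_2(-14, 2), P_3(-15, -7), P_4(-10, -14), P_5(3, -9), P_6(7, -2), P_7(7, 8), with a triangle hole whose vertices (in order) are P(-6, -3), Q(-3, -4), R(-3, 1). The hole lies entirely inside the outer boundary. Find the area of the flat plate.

Outer boundary:
Apply the surveyor's formula: 2A = Σ (x_i·y_{i+1} − x_{i+1}·y_i), indices taken mod 7.
P_1→P_2: (-6)(2) − (-14)(12) = 156
P_2→P_3: (-14)(-7) − (-15)(2) = 128
P_3→P_4: (-15)(-14) − (-10)(-7) = 140
P_4→P_5: (-10)(-9) − (3)(-14) = 132
P_5→P_6: (3)(-2) − (7)(-9) = 57
P_6→P_7: (7)(8) − (7)(-2) = 70
P_7→P_1: (7)(12) − (-6)(8) = 132
Σ = 815
Area = |Σ|/2 = 407.5.
Hole:
P→Q: (-6)(-4) − (-3)(-3) = 15
Q→R: (-3)(1) − (-3)(-4) = -15
R→P: (-3)(-3) − (-6)(1) = 15
Σ = 15
Area = |Σ|/2 = 7.5.
Net area = 407.5 − 7.5 = 400.

400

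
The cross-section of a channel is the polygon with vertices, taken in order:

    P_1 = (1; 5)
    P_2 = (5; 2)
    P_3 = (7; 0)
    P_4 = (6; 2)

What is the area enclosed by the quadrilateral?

Σ = (-23) + (-14) + (14) + (28) = 5
Area = |Σ|/2 = 2.5.

2.5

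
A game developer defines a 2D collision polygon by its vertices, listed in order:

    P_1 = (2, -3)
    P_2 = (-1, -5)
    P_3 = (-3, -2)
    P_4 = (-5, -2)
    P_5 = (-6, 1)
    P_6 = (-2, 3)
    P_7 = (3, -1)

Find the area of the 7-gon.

38.5

P_1→P_2: (2)(-5) − (-1)(-3) = -13
P_2→P_3: (-1)(-2) − (-3)(-5) = -13
P_3→P_4: (-3)(-2) − (-5)(-2) = -4
P_4→P_5: (-5)(1) − (-6)(-2) = -17
P_5→P_6: (-6)(3) − (-2)(1) = -16
P_6→P_7: (-2)(-1) − (3)(3) = -7
P_7→P_1: (3)(-3) − (2)(-1) = -7
Σ = -77
Area = |Σ|/2 = 38.5.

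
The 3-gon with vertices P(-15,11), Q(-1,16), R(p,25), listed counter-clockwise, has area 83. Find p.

-9

The doubled signed area Σ (x_i y_{i+1} − x_{i+1} y_i) is linear in p.
With p=0 it equals 121; the coefficient of p is -5 (from the two edges through R).
So -5·p + 121 = 2·83 = 166 ⇒ p = -9.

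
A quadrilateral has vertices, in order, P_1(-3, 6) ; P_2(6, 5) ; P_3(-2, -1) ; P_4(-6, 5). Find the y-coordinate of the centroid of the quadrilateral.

10/3

Apply Gauss's area formula. First the cross-terms c_i = x_i·y_{i+1} − x_{i+1}·y_i:
  -51, 4, -16, -21  ⇒  2A = -84, A = -42.
Then Σ (y_i + y_{i+1})·c_i = -840, so ȳ = -840 / (6·(-42)) = 10/3.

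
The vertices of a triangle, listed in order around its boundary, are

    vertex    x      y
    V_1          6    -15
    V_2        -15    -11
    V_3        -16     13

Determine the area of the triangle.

Apply the shoelace formula: 2A = Σ (x_i·y_{i+1} − x_{i+1}·y_i), indices taken mod 3.
Σ = (-291) + (-371) + (162) = -500
Area = |Σ|/2 = 250.

250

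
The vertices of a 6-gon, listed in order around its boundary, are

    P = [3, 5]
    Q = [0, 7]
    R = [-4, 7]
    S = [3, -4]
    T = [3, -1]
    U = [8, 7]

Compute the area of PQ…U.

P→Q: (3)(7) − (0)(5) = 21
Q→R: (0)(7) − (-4)(7) = 28
R→S: (-4)(-4) − (3)(7) = -5
S→T: (3)(-1) − (3)(-4) = 9
T→U: (3)(7) − (8)(-1) = 29
U→P: (8)(5) − (3)(7) = 19
Σ = 101
Area = |Σ|/2 = 50.5.

50.5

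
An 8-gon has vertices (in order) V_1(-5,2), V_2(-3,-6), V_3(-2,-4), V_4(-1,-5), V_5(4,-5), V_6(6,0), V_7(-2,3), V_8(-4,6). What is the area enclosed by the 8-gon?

Σ = (36) + (0) + (6) + (25) + (30) + (18) + (0) + (22) = 137
Area = |Σ|/2 = 68.5.

68.5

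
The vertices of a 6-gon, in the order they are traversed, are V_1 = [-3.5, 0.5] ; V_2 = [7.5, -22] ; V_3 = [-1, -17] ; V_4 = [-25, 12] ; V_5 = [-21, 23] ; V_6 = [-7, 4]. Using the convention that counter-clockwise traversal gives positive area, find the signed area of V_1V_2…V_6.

Σ = (73.25) + (-149.5) + (-437) + (-323) + (77) + (10.5) = -748.75
Signed area = Σ/2 = -374.375 (negative ⇒ clockwise traversal).

-374.375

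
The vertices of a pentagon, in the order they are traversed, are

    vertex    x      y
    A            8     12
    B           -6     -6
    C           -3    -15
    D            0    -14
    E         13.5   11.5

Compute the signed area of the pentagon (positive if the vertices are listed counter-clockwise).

Apply Gauss's area formula: 2A = Σ (x_i·y_{i+1} − x_{i+1}·y_i), indices taken mod 5.
Σ = (24) + (72) + (42) + (189) + (70) = 397
Signed area = Σ/2 = 198.5 (positive ⇒ counter-clockwise traversal).

198.5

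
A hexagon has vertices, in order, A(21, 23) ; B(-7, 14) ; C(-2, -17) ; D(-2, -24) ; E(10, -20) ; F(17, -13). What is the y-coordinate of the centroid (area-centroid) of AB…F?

107/177

Apply the shoelace (surveyor's) formula. First the cross-terms c_i = x_i·y_{i+1} − x_{i+1}·y_i:
  455, 147, 14, 280, 210, 664  ⇒  2A = 1770, A = 885.
Then Σ (y_i + y_{i+1})·c_i = 3210, so ȳ = 3210 / (6·885) = 107/177.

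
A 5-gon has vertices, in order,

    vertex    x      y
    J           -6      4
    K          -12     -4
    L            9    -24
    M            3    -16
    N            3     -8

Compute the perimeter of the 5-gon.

|JK| = √((-6)² + (-8)²) = √100 = 10
|KL| = √((21)² + (-20)²) = √841 = 29
|LM| = √((-6)² + (8)²) = √100 = 10
|MN| = √((0)² + (8)²) = √64 = 8
|NJ| = √((-9)² + (12)²) = √225 = 15
Perimeter = 10 + 29 + 10 + 8 + 15 = 72.

72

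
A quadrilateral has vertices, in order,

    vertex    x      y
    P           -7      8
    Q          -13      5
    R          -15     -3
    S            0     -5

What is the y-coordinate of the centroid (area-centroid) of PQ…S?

140/223

Apply the shoelace formula. First the cross-terms c_i = x_i·y_{i+1} − x_{i+1}·y_i:
  69, 114, 75, -35  ⇒  2A = 223, A = 111.5.
Then Σ (y_i + y_{i+1})·c_i = 420, so ȳ = 420 / (6·111.5) = 140/223.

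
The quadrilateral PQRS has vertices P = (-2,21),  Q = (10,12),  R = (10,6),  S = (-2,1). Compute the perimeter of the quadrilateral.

54

|PQ| = √((12)² + (-9)²) = √225 = 15
|QR| = √((0)² + (-6)²) = √36 = 6
|RS| = √((-12)² + (-5)²) = √169 = 13
|SP| = √((0)² + (20)²) = √400 = 20
Perimeter = 15 + 6 + 13 + 20 = 54.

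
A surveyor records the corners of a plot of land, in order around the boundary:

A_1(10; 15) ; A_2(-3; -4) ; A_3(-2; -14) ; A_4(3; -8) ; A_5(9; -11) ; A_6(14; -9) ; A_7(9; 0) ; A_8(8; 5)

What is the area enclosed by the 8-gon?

202.5

Apply the surveyor's formula: 2A = Σ (x_i·y_{i+1} − x_{i+1}·y_i), indices taken mod 8.
Σ = (5) + (34) + (58) + (39) + (73) + (81) + (45) + (70) = 405
Area = |Σ|/2 = 202.5.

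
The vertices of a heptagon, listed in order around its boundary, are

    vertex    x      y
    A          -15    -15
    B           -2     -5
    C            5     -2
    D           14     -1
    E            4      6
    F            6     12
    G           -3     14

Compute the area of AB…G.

286

Apply the surveyor's formula: 2A = Σ (x_i·y_{i+1} − x_{i+1}·y_i), indices taken mod 7.
Σ = (45) + (29) + (23) + (88) + (12) + (120) + (255) = 572
Area = |Σ|/2 = 286.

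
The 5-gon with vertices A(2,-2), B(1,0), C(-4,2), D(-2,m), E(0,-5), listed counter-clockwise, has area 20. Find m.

-3

The doubled signed area Σ (x_i y_{i+1} − x_{i+1} y_i) is linear in m.
With m=0 it equals 28; the coefficient of m is -4 (from the two edges through D).
So -4·m + 28 = 2·20 = 40 ⇒ m = -3.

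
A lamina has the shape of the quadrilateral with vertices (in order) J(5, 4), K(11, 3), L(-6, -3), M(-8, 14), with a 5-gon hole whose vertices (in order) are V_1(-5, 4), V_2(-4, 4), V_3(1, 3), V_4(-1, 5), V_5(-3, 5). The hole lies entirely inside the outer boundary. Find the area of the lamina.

Outer boundary:
Apply Gauss's area formula: 2A = Σ (x_i·y_{i+1} − x_{i+1}·y_i), indices taken mod 4.
Σ = (-29) + (-15) + (-108) + (-102) = -254
Area = |Σ|/2 = 127.
Hole:
Apply Gauss's area formula: 2A = Σ (x_i·y_{i+1} − x_{i+1}·y_i), indices taken mod 5.
Σ = (-4) + (-16) + (8) + (10) + (13) = 11
Area = |Σ|/2 = 5.5.
Net area = 127 − 5.5 = 121.5.

121.5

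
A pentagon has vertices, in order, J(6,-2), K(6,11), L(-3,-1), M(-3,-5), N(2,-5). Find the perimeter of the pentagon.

|JK| = √((0)² + (13)²) = √169 = 13
|KL| = √((-9)² + (-12)²) = √225 = 15
|LM| = √((0)² + (-4)²) = √16 = 4
|MN| = √((5)² + (0)²) = √25 = 5
|NJ| = √((4)² + (3)²) = √25 = 5
Perimeter = 13 + 15 + 4 + 5 + 5 = 42.

42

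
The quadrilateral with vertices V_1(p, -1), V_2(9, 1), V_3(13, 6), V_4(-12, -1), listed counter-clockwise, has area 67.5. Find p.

The doubled signed area Σ (x_i y_{i+1} − x_{i+1} y_i) is linear in p.
With p=0 it equals 121; the coefficient of p is 2 (from the two edges through V_1).
So 2·p + 121 = 2·67.5 = 135 ⇒ p = 7.

7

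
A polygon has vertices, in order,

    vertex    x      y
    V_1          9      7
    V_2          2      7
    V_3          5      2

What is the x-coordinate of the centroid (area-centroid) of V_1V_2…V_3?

Apply the shoelace (surveyor's) formula. First the cross-terms c_i = x_i·y_{i+1} − x_{i+1}·y_i:
  49, -31, 17  ⇒  2A = 35, A = 17.5.
Then Σ (x_i + x_{i+1})·c_i = 560, so x̄ = 560 / (6·17.5) = 16/3.

16/3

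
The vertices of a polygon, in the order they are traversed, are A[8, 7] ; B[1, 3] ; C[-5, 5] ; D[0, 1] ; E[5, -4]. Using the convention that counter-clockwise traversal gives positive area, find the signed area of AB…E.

Apply the shoelace formula: 2A = Σ (x_i·y_{i+1} − x_{i+1}·y_i), indices taken mod 5.
Σ = (17) + (20) + (-5) + (-5) + (67) = 94
Signed area = Σ/2 = 47 (positive ⇒ counter-clockwise traversal).

47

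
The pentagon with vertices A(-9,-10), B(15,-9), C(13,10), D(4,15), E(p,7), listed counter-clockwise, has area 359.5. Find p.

The doubled signed area Σ (x_i y_{i+1} − x_{i+1} y_i) is linear in p.
With p=0 it equals 744; the coefficient of p is -25 (from the two edges through E).
So -25·p + 744 = 2·359.5 = 719 ⇒ p = 1.

1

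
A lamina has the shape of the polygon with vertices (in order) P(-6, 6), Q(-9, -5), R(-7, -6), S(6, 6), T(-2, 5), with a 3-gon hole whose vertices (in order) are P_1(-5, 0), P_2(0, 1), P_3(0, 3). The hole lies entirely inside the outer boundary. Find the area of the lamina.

73.5

Outer boundary:
Σ = (84) + (19) + (-6) + (42) + (18) = 157
Area = |Σ|/2 = 78.5.
Hole:
Apply the shoelace formula: 2A = Σ (x_i·y_{i+1} − x_{i+1}·y_i), indices taken mod 3.
Σ = (-5) + (0) + (15) = 10
Area = |Σ|/2 = 5.
Net area = 78.5 − 5 = 73.5.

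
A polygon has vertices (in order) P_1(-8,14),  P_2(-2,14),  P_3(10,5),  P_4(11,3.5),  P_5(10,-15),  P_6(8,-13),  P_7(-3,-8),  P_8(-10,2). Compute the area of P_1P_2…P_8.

388.5

Apply the shoelace (surveyor's) formula: 2A = Σ (x_i·y_{i+1} − x_{i+1}·y_i), indices taken mod 8.
P_1→P_2: (-8)(14) − (-2)(14) = -84
P_2→P_3: (-2)(5) − (10)(14) = -150
P_3→P_4: (10)(3.5) − (11)(5) = -20
P_4→P_5: (11)(-15) − (10)(3.5) = -200
P_5→P_6: (10)(-13) − (8)(-15) = -10
P_6→P_7: (8)(-8) − (-3)(-13) = -103
P_7→P_8: (-3)(2) − (-10)(-8) = -86
P_8→P_1: (-10)(14) − (-8)(2) = -124
Σ = -777
Area = |Σ|/2 = 388.5.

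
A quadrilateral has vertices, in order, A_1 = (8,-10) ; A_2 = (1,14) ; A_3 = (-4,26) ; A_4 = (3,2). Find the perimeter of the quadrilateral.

76

|A_1A_2| = √((-7)² + (24)²) = √625 = 25
|A_2A_3| = √((-5)² + (12)²) = √169 = 13
|A_3A_4| = √((7)² + (-24)²) = √625 = 25
|A_4A_1| = √((5)² + (-12)²) = √169 = 13
Perimeter = 25 + 13 + 25 + 13 = 76.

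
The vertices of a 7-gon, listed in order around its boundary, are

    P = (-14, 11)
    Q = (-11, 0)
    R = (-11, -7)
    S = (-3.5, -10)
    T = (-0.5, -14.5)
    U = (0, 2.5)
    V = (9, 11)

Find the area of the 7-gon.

279.25

Σ = (121) + (77) + (85.5) + (45.75) + (-1.25) + (-22.5) + (253) = 558.5
Area = |Σ|/2 = 279.25.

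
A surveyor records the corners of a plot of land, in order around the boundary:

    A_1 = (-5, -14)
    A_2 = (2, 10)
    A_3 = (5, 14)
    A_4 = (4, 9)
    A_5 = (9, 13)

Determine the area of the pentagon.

72.5

Cross-terms: -22, -22, -11, -29, -61  ⇒  Σ = -145
Area = |Σ|/2 = 72.5.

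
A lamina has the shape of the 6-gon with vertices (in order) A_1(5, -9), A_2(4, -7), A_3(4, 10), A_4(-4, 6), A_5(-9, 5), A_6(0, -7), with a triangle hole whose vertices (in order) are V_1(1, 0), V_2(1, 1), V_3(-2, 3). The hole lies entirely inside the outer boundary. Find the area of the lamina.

Outer boundary:
Apply the shoelace formula: 2A = Σ (x_i·y_{i+1} − x_{i+1}·y_i), indices taken mod 6.
Cross-terms: 1, 68, 64, 34, 63, 35  ⇒  Σ = 265
Area = |Σ|/2 = 132.5.
Hole:
Cross-terms: 1, 5, -3  ⇒  Σ = 3
Area = |Σ|/2 = 1.5.
Net area = 132.5 − 1.5 = 131.

131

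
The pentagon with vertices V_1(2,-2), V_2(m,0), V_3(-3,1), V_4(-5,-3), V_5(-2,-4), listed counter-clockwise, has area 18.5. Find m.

The doubled signed area Σ (x_i y_{i+1} − x_{i+1} y_i) is linear in m.
With m=0 it equals 40; the coefficient of m is 3 (from the two edges through V_2).
So 3·m + 40 = 2·18.5 = 37 ⇒ m = -1.

-1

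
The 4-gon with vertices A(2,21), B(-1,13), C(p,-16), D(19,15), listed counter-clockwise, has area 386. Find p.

18

The doubled signed area Σ (x_i y_{i+1} − x_{i+1} y_i) is linear in p.
With p=0 it equals 736; the coefficient of p is 2 (from the two edges through C).
So 2·p + 736 = 2·386 = 772 ⇒ p = 18.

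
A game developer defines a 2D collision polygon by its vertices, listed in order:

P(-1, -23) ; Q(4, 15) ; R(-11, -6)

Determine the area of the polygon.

Cross-terms: 77, 141, 247  ⇒  Σ = 465
Area = |Σ|/2 = 232.5.

232.5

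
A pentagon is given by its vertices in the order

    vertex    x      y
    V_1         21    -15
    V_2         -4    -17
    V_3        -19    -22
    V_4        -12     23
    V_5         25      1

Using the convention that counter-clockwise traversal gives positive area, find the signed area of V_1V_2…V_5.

-1168

Apply Gauss's area formula: 2A = Σ (x_i·y_{i+1} − x_{i+1}·y_i), indices taken mod 5.
Σ = (-417) + (-235) + (-701) + (-587) + (-396) = -2336
Signed area = Σ/2 = -1168 (negative ⇒ clockwise traversal).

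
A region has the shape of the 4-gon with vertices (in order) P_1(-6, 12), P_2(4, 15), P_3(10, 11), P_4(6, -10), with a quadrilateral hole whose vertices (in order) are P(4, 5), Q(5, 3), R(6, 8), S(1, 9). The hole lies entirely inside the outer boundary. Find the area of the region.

Outer boundary:
P_1→P_2: (-6)(15) − (4)(12) = -138
P_2→P_3: (4)(11) − (10)(15) = -106
P_3→P_4: (10)(-10) − (6)(11) = -166
P_4→P_1: (6)(12) − (-6)(-10) = 12
Σ = -398
Area = |Σ|/2 = 199.
Hole:
Apply the surveyor's formula: 2A = Σ (x_i·y_{i+1} − x_{i+1}·y_i), indices taken mod 4.
P→Q: (4)(3) − (5)(5) = -13
Q→R: (5)(8) − (6)(3) = 22
R→S: (6)(9) − (1)(8) = 46
S→P: (1)(5) − (4)(9) = -31
Σ = 24
Area = |Σ|/2 = 12.
Net area = 199 − 12 = 187.

187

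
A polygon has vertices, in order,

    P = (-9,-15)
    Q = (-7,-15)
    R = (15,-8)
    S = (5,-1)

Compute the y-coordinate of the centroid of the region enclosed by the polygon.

Apply Gauss's area formula. First the cross-terms c_i = x_i·y_{i+1} − x_{i+1}·y_i:
  30, 281, 25, -84  ⇒  2A = 252, A = 126.
Then Σ (y_i + y_{i+1})·c_i = -6244, so ȳ = -6244 / (6·126) = -223/27.

-223/27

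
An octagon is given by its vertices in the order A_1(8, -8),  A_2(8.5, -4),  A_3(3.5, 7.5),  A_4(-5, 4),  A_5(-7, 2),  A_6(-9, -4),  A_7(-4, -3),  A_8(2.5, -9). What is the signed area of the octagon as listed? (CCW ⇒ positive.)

Apply the shoelace (surveyor's) formula: 2A = Σ (x_i·y_{i+1} − x_{i+1}·y_i), indices taken mod 8.
A_1→A_2: (8)(-4) − (8.5)(-8) = 36
A_2→A_3: (8.5)(7.5) − (3.5)(-4) = 77.75
A_3→A_4: (3.5)(4) − (-5)(7.5) = 51.5
A_4→A_5: (-5)(2) − (-7)(4) = 18
A_5→A_6: (-7)(-4) − (-9)(2) = 46
A_6→A_7: (-9)(-3) − (-4)(-4) = 11
A_7→A_8: (-4)(-9) − (2.5)(-3) = 43.5
A_8→A_1: (2.5)(-8) − (8)(-9) = 52
Σ = 335.75
Signed area = Σ/2 = 167.875 (positive ⇒ counter-clockwise traversal).

167.875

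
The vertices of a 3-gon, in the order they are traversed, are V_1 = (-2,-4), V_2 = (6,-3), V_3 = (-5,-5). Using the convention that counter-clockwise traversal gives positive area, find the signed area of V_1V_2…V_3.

-2.5

Apply the surveyor's formula: 2A = Σ (x_i·y_{i+1} − x_{i+1}·y_i), indices taken mod 3.
Σ = (30) + (-45) + (10) = -5
Signed area = Σ/2 = -2.5 (negative ⇒ clockwise traversal).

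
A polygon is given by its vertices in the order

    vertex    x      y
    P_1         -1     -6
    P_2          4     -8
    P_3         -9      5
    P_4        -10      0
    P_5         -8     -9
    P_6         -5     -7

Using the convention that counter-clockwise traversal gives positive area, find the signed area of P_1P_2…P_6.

P_1→P_2: (-1)(-8) − (4)(-6) = 32
P_2→P_3: (4)(5) − (-9)(-8) = -52
P_3→P_4: (-9)(0) − (-10)(5) = 50
P_4→P_5: (-10)(-9) − (-8)(0) = 90
P_5→P_6: (-8)(-7) − (-5)(-9) = 11
P_6→P_1: (-5)(-6) − (-1)(-7) = 23
Σ = 154
Signed area = Σ/2 = 77 (positive ⇒ counter-clockwise traversal).

77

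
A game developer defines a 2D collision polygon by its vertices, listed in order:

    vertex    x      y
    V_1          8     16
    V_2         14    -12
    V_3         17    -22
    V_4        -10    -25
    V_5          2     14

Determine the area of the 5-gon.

619.5

Apply Gauss's area formula: 2A = Σ (x_i·y_{i+1} − x_{i+1}·y_i), indices taken mod 5.
Σ = (-320) + (-104) + (-645) + (-90) + (-80) = -1239
Area = |Σ|/2 = 619.5.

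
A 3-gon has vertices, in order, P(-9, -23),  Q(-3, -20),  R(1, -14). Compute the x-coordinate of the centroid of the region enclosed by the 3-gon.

Apply the shoelace formula. First the cross-terms c_i = x_i·y_{i+1} − x_{i+1}·y_i:
  111, 62, -149  ⇒  2A = 24, A = 12.
Then Σ (x_i + x_{i+1})·c_i = -264, so x̄ = -264 / (6·12) = -11/3.

-11/3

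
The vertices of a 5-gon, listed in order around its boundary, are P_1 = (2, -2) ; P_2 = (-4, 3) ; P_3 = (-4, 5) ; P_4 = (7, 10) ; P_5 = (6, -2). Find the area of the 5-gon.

83.5

Cross-terms: -2, -8, -75, -74, -8  ⇒  Σ = -167
Area = |Σ|/2 = 83.5.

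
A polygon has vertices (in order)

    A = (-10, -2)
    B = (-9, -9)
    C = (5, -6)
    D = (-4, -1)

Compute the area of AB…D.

70

Cross-terms: 72, 99, -29, -2  ⇒  Σ = 140
Area = |Σ|/2 = 70.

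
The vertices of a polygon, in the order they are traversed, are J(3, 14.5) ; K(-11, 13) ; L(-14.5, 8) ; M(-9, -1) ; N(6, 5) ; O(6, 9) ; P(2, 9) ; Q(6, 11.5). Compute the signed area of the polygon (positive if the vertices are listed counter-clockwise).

214

Apply Gauss's area formula: 2A = Σ (x_i·y_{i+1} − x_{i+1}·y_i), indices taken mod 8.
J→K: (3)(13) − (-11)(14.5) = 198.5
K→L: (-11)(8) − (-14.5)(13) = 100.5
L→M: (-14.5)(-1) − (-9)(8) = 86.5
M→N: (-9)(5) − (6)(-1) = -39
N→O: (6)(9) − (6)(5) = 24
O→P: (6)(9) − (2)(9) = 36
P→Q: (2)(11.5) − (6)(9) = -31
Q→J: (6)(14.5) − (3)(11.5) = 52.5
Σ = 428
Signed area = Σ/2 = 214 (positive ⇒ counter-clockwise traversal).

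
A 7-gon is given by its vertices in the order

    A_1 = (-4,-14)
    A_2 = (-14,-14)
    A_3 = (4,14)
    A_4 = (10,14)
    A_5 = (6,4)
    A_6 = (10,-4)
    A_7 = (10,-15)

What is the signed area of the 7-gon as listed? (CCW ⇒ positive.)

-391

Apply the shoelace formula: 2A = Σ (x_i·y_{i+1} − x_{i+1}·y_i), indices taken mod 7.
A_1→A_2: (-4)(-14) − (-14)(-14) = -140
A_2→A_3: (-14)(14) − (4)(-14) = -140
A_3→A_4: (4)(14) − (10)(14) = -84
A_4→A_5: (10)(4) − (6)(14) = -44
A_5→A_6: (6)(-4) − (10)(4) = -64
A_6→A_7: (10)(-15) − (10)(-4) = -110
A_7→A_1: (10)(-14) − (-4)(-15) = -200
Σ = -782
Signed area = Σ/2 = -391 (negative ⇒ clockwise traversal).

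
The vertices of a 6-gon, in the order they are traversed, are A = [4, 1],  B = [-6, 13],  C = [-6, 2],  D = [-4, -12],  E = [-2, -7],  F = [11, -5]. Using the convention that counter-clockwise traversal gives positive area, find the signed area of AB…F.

Σ = (58) + (66) + (80) + (4) + (87) + (31) = 326
Signed area = Σ/2 = 163 (positive ⇒ counter-clockwise traversal).

163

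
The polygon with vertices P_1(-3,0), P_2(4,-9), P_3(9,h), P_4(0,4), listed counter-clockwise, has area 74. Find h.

-2

Write out the shoelace sum; only the two edges meeting at P_3 involve h:
2·Area = [(4·h − 9·(-9)) + (9·4 − 0·h)] + 39
       = 4·h + 156 = 148
⇒ h = -2.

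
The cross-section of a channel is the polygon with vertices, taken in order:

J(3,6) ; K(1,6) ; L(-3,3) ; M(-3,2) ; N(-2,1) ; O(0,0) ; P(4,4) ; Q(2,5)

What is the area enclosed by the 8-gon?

23

Cross-terms: 12, 21, 3, 1, 0, 0, 12, -3  ⇒  Σ = 46
Area = |Σ|/2 = 23.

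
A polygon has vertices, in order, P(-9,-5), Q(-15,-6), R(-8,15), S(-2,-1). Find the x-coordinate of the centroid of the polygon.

-376/45

Apply Gauss's area formula. First the cross-terms c_i = x_i·y_{i+1} − x_{i+1}·y_i:
  -21, -273, 38, 1  ⇒  2A = -255, A = -127.5.
Then Σ (x_i + x_{i+1})·c_i = 6392, so x̄ = 6392 / (6·(-127.5)) = -376/45.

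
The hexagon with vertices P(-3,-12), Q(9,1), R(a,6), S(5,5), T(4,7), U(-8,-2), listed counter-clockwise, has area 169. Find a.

Write out the shoelace sum; only the two edges meeting at R involve a:
2·Area = [(9·6 − a·1) + (a·5 − 5·6)] + 258
       = 4·a + 282 = 338
⇒ a = 14.

14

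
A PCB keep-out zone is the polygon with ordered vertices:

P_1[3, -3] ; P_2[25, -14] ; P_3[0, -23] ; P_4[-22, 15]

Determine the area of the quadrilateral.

513.5

Apply Gauss's area formula: 2A = Σ (x_i·y_{i+1} − x_{i+1}·y_i), indices taken mod 4.
Σ = (33) + (-575) + (-506) + (21) = -1027
Area = |Σ|/2 = 513.5.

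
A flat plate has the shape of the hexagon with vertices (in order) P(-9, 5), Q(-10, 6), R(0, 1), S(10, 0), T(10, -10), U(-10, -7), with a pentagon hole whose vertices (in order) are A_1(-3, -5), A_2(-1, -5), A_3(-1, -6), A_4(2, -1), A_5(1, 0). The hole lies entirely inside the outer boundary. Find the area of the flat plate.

Outer boundary:
Cross-terms: -4, -10, -10, -100, -170, -113  ⇒  Σ = -407
Area = |Σ|/2 = 203.5.
Hole:
Apply the surveyor's formula: 2A = Σ (x_i·y_{i+1} − x_{i+1}·y_i), indices taken mod 5.
Σ = (10) + (1) + (13) + (1) + (-5) = 20
Area = |Σ|/2 = 10.
Net area = 203.5 − 10 = 193.5.

193.5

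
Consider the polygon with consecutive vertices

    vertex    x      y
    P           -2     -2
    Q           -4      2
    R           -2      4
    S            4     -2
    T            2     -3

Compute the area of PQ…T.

27

Apply the shoelace (surveyor's) formula: 2A = Σ (x_i·y_{i+1} − x_{i+1}·y_i), indices taken mod 5.
Σ = (-12) + (-12) + (-12) + (-8) + (-10) = -54
Area = |Σ|/2 = 27.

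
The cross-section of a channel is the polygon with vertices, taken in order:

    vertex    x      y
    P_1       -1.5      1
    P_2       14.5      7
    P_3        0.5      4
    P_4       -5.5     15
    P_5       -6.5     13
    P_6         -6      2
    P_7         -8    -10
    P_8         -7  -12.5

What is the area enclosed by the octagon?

115.125

Apply the shoelace formula: 2A = Σ (x_i·y_{i+1} − x_{i+1}·y_i), indices taken mod 8.
P_1→P_2: (-1.5)(7) − (14.5)(1) = -25
P_2→P_3: (14.5)(4) − (0.5)(7) = 54.5
P_3→P_4: (0.5)(15) − (-5.5)(4) = 29.5
P_4→P_5: (-5.5)(13) − (-6.5)(15) = 26
P_5→P_6: (-6.5)(2) − (-6)(13) = 65
P_6→P_7: (-6)(-10) − (-8)(2) = 76
P_7→P_8: (-8)(-12.5) − (-7)(-10) = 30
P_8→P_1: (-7)(1) − (-1.5)(-12.5) = -25.75
Σ = 230.25
Area = |Σ|/2 = 115.125.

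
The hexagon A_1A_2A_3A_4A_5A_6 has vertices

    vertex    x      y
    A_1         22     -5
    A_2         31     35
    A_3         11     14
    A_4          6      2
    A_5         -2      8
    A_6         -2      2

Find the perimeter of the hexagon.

|A_1A_2| = √((9)² + (40)²) = √1681 = 41
|A_2A_3| = √((-20)² + (-21)²) = √841 = 29
|A_3A_4| = √((-5)² + (-12)²) = √169 = 13
|A_4A_5| = √((-8)² + (6)²) = √100 = 10
|A_5A_6| = √((0)² + (-6)²) = √36 = 6
|A_6A_1| = √((24)² + (-7)²) = √625 = 25
Perimeter = 41 + 29 + 13 + 10 + 6 + 25 = 124.

124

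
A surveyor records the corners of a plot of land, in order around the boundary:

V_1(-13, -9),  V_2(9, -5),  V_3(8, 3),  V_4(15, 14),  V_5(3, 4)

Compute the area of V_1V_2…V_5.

Cross-terms: 146, 67, 67, 18, 25  ⇒  Σ = 323
Area = |Σ|/2 = 161.5.

161.5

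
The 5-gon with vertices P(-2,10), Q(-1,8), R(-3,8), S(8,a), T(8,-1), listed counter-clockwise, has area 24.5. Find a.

The doubled signed area Σ (x_i y_{i+1} − x_{i+1} y_i) is linear in a.
With a=0 it equals 16; the coefficient of a is -11 (from the two edges through S).
So -11·a + 16 = 2·24.5 = 49 ⇒ a = -3.

-3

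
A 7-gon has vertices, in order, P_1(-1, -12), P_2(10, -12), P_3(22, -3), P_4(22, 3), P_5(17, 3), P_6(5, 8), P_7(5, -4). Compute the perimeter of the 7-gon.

72

|P_1P_2| = √((11)² + (0)²) = √121 = 11
|P_2P_3| = √((12)² + (9)²) = √225 = 15
|P_3P_4| = √((0)² + (6)²) = √36 = 6
|P_4P_5| = √((-5)² + (0)²) = √25 = 5
|P_5P_6| = √((-12)² + (5)²) = √169 = 13
|P_6P_7| = √((0)² + (-12)²) = √144 = 12
|P_7P_1| = √((-6)² + (-8)²) = √100 = 10
Perimeter = 11 + 15 + 6 + 5 + 13 + 12 + 10 = 72.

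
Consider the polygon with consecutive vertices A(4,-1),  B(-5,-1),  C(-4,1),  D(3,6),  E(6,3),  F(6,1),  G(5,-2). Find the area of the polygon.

49

A→B: (4)(-1) − (-5)(-1) = -9
B→C: (-5)(1) − (-4)(-1) = -9
C→D: (-4)(6) − (3)(1) = -27
D→E: (3)(3) − (6)(6) = -27
E→F: (6)(1) − (6)(3) = -12
F→G: (6)(-2) − (5)(1) = -17
G→A: (5)(-1) − (4)(-2) = 3
Σ = -98
Area = |Σ|/2 = 49.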